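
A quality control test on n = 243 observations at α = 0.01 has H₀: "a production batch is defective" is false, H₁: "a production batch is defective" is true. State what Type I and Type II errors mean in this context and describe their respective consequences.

Type I (false positive): concluding that a production batch is defective when it is not — scrapping a good batch — wasted material and cost for no reason. Type II (false negative): failing to conclude that a production batch is defective when it is — shipping a defective batch — faulty products reach customers. Which is costlier depends on domain priorities and is a judgement call rather than a statistical fact.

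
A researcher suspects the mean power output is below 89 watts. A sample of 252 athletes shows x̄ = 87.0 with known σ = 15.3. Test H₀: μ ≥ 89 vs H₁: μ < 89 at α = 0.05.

z = -2.075. Critical value: -1.645. Reject H₀.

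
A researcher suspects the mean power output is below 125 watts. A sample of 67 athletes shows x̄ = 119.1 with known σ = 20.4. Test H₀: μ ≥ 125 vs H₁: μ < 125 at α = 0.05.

z = -2.367. Critical value: -1.645. Reject H₀.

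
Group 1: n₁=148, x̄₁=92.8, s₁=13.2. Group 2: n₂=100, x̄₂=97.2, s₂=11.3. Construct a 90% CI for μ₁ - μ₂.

Difference = -4.4. SE = √(13.2²/148 + 11.3²/100) = 1.567. CI = (-6.98, -1.82)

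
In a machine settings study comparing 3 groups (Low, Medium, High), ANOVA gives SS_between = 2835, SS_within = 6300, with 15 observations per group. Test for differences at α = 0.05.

df_between = 2, df_within = 42. F = MS_between/MS_within = 1417.5/150.0 = 9.45. F_crit ≈ 3.22. Reject H₀. At least one mean differs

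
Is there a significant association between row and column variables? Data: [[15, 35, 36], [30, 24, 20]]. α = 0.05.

χ² = 10.783. df = 2, critical = 5.991. Reject H₀. Variables are dependent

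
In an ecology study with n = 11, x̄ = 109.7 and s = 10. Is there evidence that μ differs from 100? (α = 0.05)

t = (x̄ - μ₀)/(s/√n) = (109.7 - 100)/(10/√11) = 3.217. df = 10, critical t = ±2.228. Reject H₀.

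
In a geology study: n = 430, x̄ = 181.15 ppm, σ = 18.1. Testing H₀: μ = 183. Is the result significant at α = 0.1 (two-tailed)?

z = (181.15 - 183)/(18.1/√430) = -2.119. Since |z| > 1.645, significant at α = 0.1.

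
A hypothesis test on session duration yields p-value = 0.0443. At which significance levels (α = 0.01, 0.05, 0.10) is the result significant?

p = 0.0443. Significant at: α = 0.05, 0.1.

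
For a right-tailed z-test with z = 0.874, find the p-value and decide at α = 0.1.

p = P(Z > 0.874) = 1 - Φ(0.874) ≈ 0.1911. Since p ≥ 0.1, fail to reject H₀ (not significant) at α = 0.1.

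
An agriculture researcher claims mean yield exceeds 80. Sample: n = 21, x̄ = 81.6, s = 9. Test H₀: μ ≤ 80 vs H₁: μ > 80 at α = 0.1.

t = (81.6 - 80)/(9/√21) = 0.815, df = 20. Critical t = 1.325. Fail to reject H₀.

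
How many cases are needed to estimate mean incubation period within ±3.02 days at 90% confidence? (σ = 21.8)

n = (z*σ/E)² = (1.645×21.8/3.02)² = 141.004 → n = 142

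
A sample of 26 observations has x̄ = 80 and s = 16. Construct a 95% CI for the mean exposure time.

CI = x̄ ± t*(s/√n) = 80 ± 2.06(16/√26) = (73.54, 86.46)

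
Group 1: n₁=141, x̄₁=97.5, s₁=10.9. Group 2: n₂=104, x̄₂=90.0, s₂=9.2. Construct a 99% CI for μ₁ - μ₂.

Difference = 7.5. SE = √(10.9²/141 + 9.2²/104) = 1.287. CI = (4.18, 10.82)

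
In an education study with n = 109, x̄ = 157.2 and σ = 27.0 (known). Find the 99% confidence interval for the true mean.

CI = x̄ ± z*(σ/√n) = 157.2 ± 2.576(27.0/√109) = 157.2 ± 6.66 = (150.54, 163.86)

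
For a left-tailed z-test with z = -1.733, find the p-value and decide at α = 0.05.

p = P(Z < -1.733) = Φ(-1.733) ≈ 0.0415. Since p < 0.05, reject H₀ (significant) at α = 0.05.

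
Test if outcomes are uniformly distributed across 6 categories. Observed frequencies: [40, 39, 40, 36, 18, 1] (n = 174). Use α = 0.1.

Expected = 29 each. χ² = Σ(O-E)²/E = 44.69. df = 5, critical value = 9.236. Reject H₀.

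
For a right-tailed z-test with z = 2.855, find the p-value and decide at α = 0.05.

p = P(Z > 2.855) = 1 - Φ(2.855) ≈ 0.0022. Since p < 0.05, reject H₀ (significant) at α = 0.05.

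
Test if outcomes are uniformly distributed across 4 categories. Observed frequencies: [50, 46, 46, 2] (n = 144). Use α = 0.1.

Expected = 36 each. χ² = Σ(O-E)²/E = 43.111. df = 3, critical value = 6.251. Reject H₀.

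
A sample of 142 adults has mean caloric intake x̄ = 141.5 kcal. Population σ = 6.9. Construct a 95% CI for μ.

CI = x̄ ± z*(σ/√n) = 141.5 ± 1.96(6.9/√142) = 141.5 ± 1.13 = (140.37, 142.63)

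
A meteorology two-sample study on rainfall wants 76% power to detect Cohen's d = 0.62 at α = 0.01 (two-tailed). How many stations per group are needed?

z_{α/2} = 2.576, z_β = Φ⁻¹(0.76) = 0.706. For medium effect (d = 0.62): n per group = 2(z_{α/2} + z_β)²/d² = 2(2.576 + 0.706)²/0.62² = 56.04 → 57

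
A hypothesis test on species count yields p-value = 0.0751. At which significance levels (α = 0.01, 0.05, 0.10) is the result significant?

p = 0.0751. Significant at: α = 0.1.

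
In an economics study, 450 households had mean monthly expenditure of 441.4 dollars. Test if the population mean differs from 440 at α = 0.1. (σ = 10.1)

z = (x̄ - μ₀)/(σ/√n) = (441.4 - 440)/(10.1/√450) = 2.94. Critical value: ±1.645. Since |2.94| > 1.645, Reject H₀.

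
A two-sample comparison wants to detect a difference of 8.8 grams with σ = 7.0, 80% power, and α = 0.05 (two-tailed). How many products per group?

n per group = 2(z_α/2 + z_β)²σ²/d² = 2×(1.96 + 0.84)²×7.0²/8.8² = 9.9 → n = 10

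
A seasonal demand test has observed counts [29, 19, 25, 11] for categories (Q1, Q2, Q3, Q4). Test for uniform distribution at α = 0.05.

Expected = 21 each. χ² = Σ(O-E)²/E = 8.762. df = 3, critical value = 7.815. Reject H₀.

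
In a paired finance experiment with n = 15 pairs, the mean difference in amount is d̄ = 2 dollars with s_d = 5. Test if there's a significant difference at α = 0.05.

t = d̄/(s_d/√n) = 2/(5/√15) = 1.549. df = 14, critical t = ±2.145. Fail to reject H₀.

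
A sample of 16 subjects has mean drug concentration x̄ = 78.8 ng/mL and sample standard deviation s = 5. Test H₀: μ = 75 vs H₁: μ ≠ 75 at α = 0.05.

t = (x̄ - μ₀)/(s/√n) = (78.8 - 75)/(5/√16) = 3.04. df = 15, critical t = ±2.131. Reject H₀.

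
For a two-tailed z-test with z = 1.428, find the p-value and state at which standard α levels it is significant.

p = 2·P(Z > |1.428|) = 2·(1 - Φ(1.428)) ≈ 0.1533. Not significant at any standard level.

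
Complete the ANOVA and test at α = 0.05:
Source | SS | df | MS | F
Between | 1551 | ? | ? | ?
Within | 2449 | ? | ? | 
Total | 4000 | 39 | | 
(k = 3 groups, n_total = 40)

df_between = 2, df_within = 37. MS_between = 775.5, MS_within = 66.19. F = 11.716, F_crit ≈ 3.252. Reject H₀.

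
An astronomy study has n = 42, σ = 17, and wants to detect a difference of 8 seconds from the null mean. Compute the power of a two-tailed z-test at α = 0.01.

SE = σ/√n = 17/√42 = 2.623. Non-centrality λ = d/SE = 8/2.623 = 3.05. Power ≈ Φ(λ - z_{α/2}) = Φ(3.05 - 2.576) = Φ(0.474) = 0.682.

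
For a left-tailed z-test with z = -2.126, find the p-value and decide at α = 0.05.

p = P(Z < -2.126) = Φ(-2.126) ≈ 0.0168. Since p < 0.05, reject H₀ (significant) at α = 0.05.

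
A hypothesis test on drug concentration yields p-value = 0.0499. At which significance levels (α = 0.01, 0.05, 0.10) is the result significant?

p = 0.0499. Significant at: α = 0.05, 0.1.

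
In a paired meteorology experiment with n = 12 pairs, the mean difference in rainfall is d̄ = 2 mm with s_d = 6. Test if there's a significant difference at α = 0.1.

t = d̄/(s_d/√n) = 2/(6/√12) = 1.155. df = 11, critical t = ±1.796. Fail to reject H₀.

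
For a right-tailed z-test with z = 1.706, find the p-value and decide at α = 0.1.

p = P(Z > 1.706) = 1 - Φ(1.706) ≈ 0.044. Since p < 0.1, reject H₀ (significant) at α = 0.1.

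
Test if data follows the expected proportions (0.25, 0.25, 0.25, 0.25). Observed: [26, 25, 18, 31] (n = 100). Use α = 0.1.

Expected: [25.0, 25.0, 25.0, 25.0]. χ² = 3.44. df = 3, critical = 6.251. Fail to reject H₀.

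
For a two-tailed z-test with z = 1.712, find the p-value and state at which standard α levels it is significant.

p = 2·P(Z > |1.712|) = 2·(1 - Φ(1.712)) ≈ 0.0869. Significant at α = 0.1.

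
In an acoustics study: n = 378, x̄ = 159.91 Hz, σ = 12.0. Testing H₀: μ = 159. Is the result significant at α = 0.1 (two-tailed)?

z = (159.91 - 159)/(12.0/√378) = 1.474. Since |z| ≤ 1.645, not significant at α = 0.1.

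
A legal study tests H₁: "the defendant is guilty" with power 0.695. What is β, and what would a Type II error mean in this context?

β = 1 - power = 1 - 0.695 = 0.305. A Type II error is failing to reject H₀ when H₀ is false (false negative) — here, failing to conclude that the defendant is guilty when in fact it is true. Consequence: acquitting a guilty person.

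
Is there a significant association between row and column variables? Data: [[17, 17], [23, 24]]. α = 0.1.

χ² = 0.009. df = 1, critical = 2.706. Fail to reject H₀. No evidence of dependence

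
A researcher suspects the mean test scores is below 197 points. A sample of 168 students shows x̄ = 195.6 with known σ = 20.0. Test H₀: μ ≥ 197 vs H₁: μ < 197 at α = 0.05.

z = -0.907. Critical value: -1.645. Fail to reject H₀.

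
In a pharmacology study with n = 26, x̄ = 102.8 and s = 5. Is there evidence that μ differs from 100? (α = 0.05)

t = (x̄ - μ₀)/(s/√n) = (102.8 - 100)/(5/√26) = 2.855. df = 25, critical t = ±2.06. Reject H₀.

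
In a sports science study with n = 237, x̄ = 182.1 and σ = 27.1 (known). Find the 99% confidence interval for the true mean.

CI = x̄ ± z*(σ/√n) = 182.1 ± 2.576(27.1/√237) = 182.1 ± 4.53 = (177.57, 186.63)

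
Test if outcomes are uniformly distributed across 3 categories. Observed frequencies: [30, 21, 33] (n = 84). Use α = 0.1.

Expected = 28 each. χ² = Σ(O-E)²/E = 2.786. df = 2, critical value = 4.605. Fail to reject H₀.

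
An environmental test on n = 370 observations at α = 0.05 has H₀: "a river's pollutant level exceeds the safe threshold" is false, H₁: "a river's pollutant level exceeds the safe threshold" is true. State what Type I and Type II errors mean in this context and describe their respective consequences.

Type I (false positive): concluding that a river's pollutant level exceeds the safe threshold when it is not — shutting down a compliant factory unnecessarily. Type II (false negative): failing to conclude that a river's pollutant level exceeds the safe threshold when it is — allowing unsafe pollution to continue. Which is costlier depends on domain priorities and is a judgement call rather than a statistical fact.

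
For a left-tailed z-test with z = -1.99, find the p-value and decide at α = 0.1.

p = P(Z < -1.99) = Φ(-1.99) ≈ 0.0233. Since p < 0.1, reject H₀ (significant) at α = 0.1.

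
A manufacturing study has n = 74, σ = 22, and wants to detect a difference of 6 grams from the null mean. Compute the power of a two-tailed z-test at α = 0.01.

SE = σ/√n = 22/√74 = 2.557. Non-centrality λ = d/SE = 6/2.557 = 2.346. Power ≈ Φ(λ - z_{α/2}) = Φ(2.346 - 2.576) = Φ(-0.23) = 0.409.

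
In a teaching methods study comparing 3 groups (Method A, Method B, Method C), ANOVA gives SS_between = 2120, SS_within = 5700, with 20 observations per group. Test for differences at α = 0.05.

df_between = 2, df_within = 57. F = MS_between/MS_within = 1060.0/100.0 = 10.6. F_crit ≈ 3.159. Reject H₀. At least one mean differs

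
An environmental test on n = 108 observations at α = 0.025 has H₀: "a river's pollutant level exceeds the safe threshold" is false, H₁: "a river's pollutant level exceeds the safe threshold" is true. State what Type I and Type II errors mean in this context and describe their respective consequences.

Type I (false positive): concluding that a river's pollutant level exceeds the safe threshold when it is not — shutting down a compliant factory unnecessarily. Type II (false negative): failing to conclude that a river's pollutant level exceeds the safe threshold when it is — allowing unsafe pollution to continue. Which is costlier depends on domain priorities and is a judgement call rather than a statistical fact.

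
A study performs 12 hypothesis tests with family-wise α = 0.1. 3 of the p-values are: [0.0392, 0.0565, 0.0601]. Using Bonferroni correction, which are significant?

Bonferroni α = 0.1/12 = 0.00833. None of the given p-values are significant.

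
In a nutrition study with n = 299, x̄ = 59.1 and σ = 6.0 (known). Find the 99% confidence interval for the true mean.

CI = x̄ ± z*(σ/√n) = 59.1 ± 2.576(6.0/√299) = 59.1 ± 0.89 = (58.21, 59.99)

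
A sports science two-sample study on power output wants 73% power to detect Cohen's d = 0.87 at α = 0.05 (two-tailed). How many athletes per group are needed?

z_{α/2} = 1.96, z_β = Φ⁻¹(0.73) = 0.613. For large effect (d = 0.87): n per group = 2(z_{α/2} + z_β)²/d² = 2(1.96 + 0.613)²/0.87² = 17.5 → 18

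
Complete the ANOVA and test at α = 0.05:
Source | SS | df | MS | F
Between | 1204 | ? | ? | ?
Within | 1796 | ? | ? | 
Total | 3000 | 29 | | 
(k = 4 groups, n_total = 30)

df_between = 3, df_within = 26. MS_between = 401.33, MS_within = 69.08. F = 5.81, F_crit ≈ 2.975. Reject H₀.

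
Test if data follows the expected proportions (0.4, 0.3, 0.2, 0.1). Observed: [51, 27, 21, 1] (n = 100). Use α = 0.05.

Expected: [40.0, 30.0, 20.0, 10.0]. χ² = 11.475. df = 3, critical = 7.815. Reject H₀.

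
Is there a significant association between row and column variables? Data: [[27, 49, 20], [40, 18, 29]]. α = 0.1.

χ² = 18.12. df = 2, critical = 4.605. Reject H₀. Variables are dependent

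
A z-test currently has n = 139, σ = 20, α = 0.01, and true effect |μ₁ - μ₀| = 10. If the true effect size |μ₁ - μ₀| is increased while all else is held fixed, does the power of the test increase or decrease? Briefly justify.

Power increases: a larger true effect increases the non-centrality λ = |μ₁ - μ₀|/(σ/√n).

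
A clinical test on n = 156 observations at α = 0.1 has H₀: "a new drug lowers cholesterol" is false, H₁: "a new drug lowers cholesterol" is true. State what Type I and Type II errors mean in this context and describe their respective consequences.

Type I (false positive): concluding that a new drug lowers cholesterol when it is not — approving an ineffective drug — patients take a useless medication and may skip effective alternatives. Type II (false negative): failing to conclude that a new drug lowers cholesterol when it is — shelving an effective drug — patients miss out on a treatment that would have helped. Which is costlier depends on domain priorities and is a judgement call rather than a statistical fact.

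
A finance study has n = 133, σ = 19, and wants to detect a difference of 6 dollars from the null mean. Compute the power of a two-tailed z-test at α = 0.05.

SE = σ/√n = 19/√133 = 1.648. Non-centrality λ = d/SE = 6/1.648 = 3.642. Power ≈ Φ(λ - z_{α/2}) = Φ(3.642 - 1.96) = Φ(1.682) = 0.954.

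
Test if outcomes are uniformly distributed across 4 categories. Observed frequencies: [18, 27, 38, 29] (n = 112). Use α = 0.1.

Expected = 28 each. χ² = Σ(O-E)²/E = 7.214. df = 3, critical value = 6.251. Reject H₀.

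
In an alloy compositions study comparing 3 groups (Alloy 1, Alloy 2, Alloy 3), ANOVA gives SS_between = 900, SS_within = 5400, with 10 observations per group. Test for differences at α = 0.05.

df_between = 2, df_within = 27. F = MS_between/MS_within = 450.0/200.0 = 2.25. F_crit ≈ 3.354. Fail to reject H₀.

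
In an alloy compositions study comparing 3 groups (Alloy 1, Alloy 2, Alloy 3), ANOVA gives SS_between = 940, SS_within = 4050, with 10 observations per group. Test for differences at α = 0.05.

df_between = 2, df_within = 27. F = MS_between/MS_within = 470.0/150.0 = 3.133. F_crit ≈ 3.354. Fail to reject H₀.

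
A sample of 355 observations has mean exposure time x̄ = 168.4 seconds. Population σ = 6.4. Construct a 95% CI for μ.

CI = x̄ ± z*(σ/√n) = 168.4 ± 1.96(6.4/√355) = 168.4 ± 0.67 = (167.73, 169.07)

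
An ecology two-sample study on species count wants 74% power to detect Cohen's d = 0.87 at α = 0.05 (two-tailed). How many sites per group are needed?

z_{α/2} = 1.96, z_β = Φ⁻¹(0.74) = 0.643. For large effect (d = 0.87): n per group = 2(z_{α/2} + z_β)²/d² = 2(1.96 + 0.643)²/0.87² = 17.9 → 18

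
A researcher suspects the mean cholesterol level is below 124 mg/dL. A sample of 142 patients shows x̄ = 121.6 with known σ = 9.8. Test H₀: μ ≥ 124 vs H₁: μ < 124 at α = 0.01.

z = -2.918. Critical value: -2.33. Reject H₀.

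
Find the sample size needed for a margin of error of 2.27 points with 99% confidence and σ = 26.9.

n = (z*σ/E)² = (2.576×26.9/2.27)² = 931.8 → n = 932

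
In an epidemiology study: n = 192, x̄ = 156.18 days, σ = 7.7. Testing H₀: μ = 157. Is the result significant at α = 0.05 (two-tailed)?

z = (156.18 - 157)/(7.7/√192) = -1.476. Since |z| ≤ 1.96, not significant at α = 0.05.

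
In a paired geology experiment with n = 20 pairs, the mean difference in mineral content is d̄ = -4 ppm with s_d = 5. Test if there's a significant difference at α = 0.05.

t = d̄/(s_d/√n) = -4/(5/√20) = -3.578. df = 19, critical t = ±2.093. Reject H₀.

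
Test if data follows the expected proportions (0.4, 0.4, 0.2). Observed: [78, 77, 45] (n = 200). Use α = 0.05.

Expected: [80.0, 80.0, 40.0]. χ² = 0.787. df = 2, critical = 5.991. Fail to reject H₀.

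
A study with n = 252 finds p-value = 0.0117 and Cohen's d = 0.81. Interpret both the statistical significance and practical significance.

Statistically significant (p = 0.0117 < 0.05). Cohen's d = 0.81 indicates a large effect size. Both statistical and practical significance should be considered.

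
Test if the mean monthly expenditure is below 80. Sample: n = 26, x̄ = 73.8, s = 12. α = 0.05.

t = (73.8 - 80)/(12/√26) = -2.634, df = 25. Critical t = -1.708. Reject H₀.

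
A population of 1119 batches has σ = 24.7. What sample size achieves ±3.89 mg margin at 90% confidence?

Without FPC: n₀ = (1.645×24.7/3.89)² = 109.1. With FPC: n = n₀N/(n₀+N-1) = 99.5 → n = 100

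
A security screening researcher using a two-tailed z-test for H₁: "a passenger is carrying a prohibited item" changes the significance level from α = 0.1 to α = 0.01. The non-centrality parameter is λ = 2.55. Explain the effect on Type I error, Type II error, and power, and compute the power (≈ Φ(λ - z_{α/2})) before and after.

Decreasing α from 0.1 to 0.01:
• Type I error rate decreases (α is the Type I rate by definition).
• Critical value moves from z_{α/2} = 1.645 to 2.576, so power = Φ(λ - z_{α/2}) goes from Φ(2.55 - 1.645) = 0.817 to Φ(2.55 - 2.576) = 0.49.
• Type II error rate β = 1 - power therefore increases (0.183 → 0.51).
Appropriate when false positives are costly — here, detaining an innocent passenger — delay and inconvenience.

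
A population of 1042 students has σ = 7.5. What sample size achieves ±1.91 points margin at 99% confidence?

Without FPC: n₀ = (2.576×7.5/1.91)² = 102.317. With FPC: n = n₀N/(n₀+N-1) = 93.2 → n = 94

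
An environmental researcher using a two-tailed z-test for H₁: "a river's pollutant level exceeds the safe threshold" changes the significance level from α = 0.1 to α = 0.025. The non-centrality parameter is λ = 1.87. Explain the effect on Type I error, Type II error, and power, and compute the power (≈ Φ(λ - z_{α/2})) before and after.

Decreasing α from 0.1 to 0.025:
• Type I error rate decreases (α is the Type I rate by definition).
• Critical value moves from z_{α/2} = 1.645 to 2.241, so power = Φ(λ - z_{α/2}) goes from Φ(1.87 - 1.645) = 0.589 to Φ(1.87 - 2.241) = 0.355.
• Type II error rate β = 1 - power therefore increases (0.411 → 0.645).
Appropriate when false positives are costly — here, shutting down a compliant factory unnecessarily.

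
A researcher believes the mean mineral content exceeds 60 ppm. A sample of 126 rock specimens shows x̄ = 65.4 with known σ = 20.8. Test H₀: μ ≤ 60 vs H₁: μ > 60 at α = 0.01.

z = 2.914. Critical value: 2.33. Reject H₀.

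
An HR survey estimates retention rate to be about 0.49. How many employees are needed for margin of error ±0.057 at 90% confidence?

n = z²p(1-p)/E² = 1.645²×0.49×0.51/0.057² = 208.1 → n = 209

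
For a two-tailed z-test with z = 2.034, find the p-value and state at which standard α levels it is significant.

p = 2·P(Z > |2.034|) = 2·(1 - Φ(2.034)) ≈ 0.042. Significant at α = 0.1; Significant at α = 0.05.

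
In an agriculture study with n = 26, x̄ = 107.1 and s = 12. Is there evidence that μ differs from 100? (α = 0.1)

t = (x̄ - μ₀)/(s/√n) = (107.1 - 100)/(12/√26) = 3.017. df = 25, critical t = ±1.708. Reject H₀.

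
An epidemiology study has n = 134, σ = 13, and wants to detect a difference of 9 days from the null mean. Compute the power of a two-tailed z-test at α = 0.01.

SE = σ/√n = 13/√134 = 1.123. Non-centrality λ = d/SE = 9/1.123 = 8.014. Power ≈ Φ(λ - z_{α/2}) = Φ(8.014 - 2.576) = Φ(5.438) = 1.0.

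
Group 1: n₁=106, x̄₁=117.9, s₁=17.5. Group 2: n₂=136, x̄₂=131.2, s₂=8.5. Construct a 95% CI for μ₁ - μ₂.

Difference = -13.3. SE = √(17.5²/106 + 8.5²/136) = 1.849. CI = (-16.92, -9.68)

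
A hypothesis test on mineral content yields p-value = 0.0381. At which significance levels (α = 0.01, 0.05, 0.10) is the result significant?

p = 0.0381. Significant at: α = 0.05, 0.1.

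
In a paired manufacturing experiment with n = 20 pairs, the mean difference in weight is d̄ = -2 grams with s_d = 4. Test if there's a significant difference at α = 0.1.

t = d̄/(s_d/√n) = -2/(4/√20) = -2.236. df = 19, critical t = ±1.729. Reject H₀.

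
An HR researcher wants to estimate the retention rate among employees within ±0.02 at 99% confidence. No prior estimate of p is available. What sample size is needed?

Conservative approach: use p = 0.5 (maximizes p(1-p) = 0.25). n = z²(0.25)/E² = 2.576²×0.25/0.02² = 4147.4 → n = 4148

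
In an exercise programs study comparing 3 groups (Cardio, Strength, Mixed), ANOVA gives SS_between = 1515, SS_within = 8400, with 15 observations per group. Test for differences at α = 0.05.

df_between = 2, df_within = 42. F = MS_between/MS_within = 757.5/200.0 = 3.788. F_crit ≈ 3.22. Reject H₀. At least one mean differs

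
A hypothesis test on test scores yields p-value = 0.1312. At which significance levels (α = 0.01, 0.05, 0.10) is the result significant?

p = 0.1312. Not significant at any of the given levels.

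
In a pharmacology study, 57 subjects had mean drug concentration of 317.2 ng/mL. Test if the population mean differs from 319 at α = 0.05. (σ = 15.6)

z = (x̄ - μ₀)/(σ/√n) = (317.2 - 319)/(15.6/√57) = -0.871. Critical value: ±1.96. Since |-0.871| ≤ 1.96, Fail to reject H₀.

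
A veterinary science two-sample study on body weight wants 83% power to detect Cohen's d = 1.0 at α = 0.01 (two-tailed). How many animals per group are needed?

z_{α/2} = 2.576, z_β = Φ⁻¹(0.83) = 0.954. For large effect (d = 1.0): n per group = 2(z_{α/2} + z_β)²/d² = 2(2.576 + 0.954)²/1.0² = 24.9 → 25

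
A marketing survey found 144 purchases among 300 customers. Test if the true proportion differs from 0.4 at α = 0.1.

p̂ = 0.48, p₀ = 0.4. z = (p̂ - p₀)/√(p₀(1-p₀)/n) = 2.828. Critical: ±1.645. Reject H₀.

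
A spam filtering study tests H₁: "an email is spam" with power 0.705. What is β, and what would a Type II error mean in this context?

β = 1 - power = 1 - 0.705 = 0.295. A Type II error is failing to reject H₀ when H₀ is false (false negative) — here, failing to conclude that an email is spam when in fact it is true. Consequence: a spam email lands in the inbox.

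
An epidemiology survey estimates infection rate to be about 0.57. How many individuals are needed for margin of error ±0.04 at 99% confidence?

n = z²p(1-p)/E² = 2.576²×0.57×0.43/0.04² = 1016.5 → n = 1017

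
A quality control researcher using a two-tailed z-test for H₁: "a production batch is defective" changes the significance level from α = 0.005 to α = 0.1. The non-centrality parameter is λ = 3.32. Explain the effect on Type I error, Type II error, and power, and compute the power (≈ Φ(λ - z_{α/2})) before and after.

Increasing α from 0.005 to 0.1:
• Type I error rate increases (α is the Type I rate by definition).
• Critical value moves from z_{α/2} = 2.807 to 1.645, so power = Φ(λ - z_{α/2}) goes from Φ(3.32 - 2.807) = 0.696 to Φ(3.32 - 1.645) = 0.953.
• Type II error rate β = 1 - power therefore decreases (0.304 → 0.047).
Appropriate when false negatives are costly — here, shipping a defective batch — faulty products reach customers.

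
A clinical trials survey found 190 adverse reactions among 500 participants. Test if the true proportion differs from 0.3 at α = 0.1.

p̂ = 0.38, p₀ = 0.3. z = (p̂ - p₀)/√(p₀(1-p₀)/n) = 3.904. Critical: ±1.645. Reject H₀.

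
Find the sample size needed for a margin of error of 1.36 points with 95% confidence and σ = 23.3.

n = (z*σ/E)² = (1.96×23.3/1.36)² = 1127.6 → n = 1128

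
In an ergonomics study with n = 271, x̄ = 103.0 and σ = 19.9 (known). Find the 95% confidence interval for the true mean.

CI = x̄ ± z*(σ/√n) = 103.0 ± 1.96(19.9/√271) = 103.0 ± 2.37 = (100.63, 105.37)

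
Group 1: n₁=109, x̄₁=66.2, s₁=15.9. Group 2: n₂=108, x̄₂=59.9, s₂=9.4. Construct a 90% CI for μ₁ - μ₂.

Difference = 6.3. SE = √(15.9²/109 + 9.4²/108) = 1.771. CI = (3.39, 9.21)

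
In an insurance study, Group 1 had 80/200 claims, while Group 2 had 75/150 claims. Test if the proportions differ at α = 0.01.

p̂₁ = 0.4, p̂₂ = 0.5, pooled p̂ = 0.443. z = -1.864. Critical: ±2.576. Fail to reject H₀.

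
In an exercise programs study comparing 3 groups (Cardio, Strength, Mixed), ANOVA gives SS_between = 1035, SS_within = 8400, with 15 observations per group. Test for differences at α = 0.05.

df_between = 2, df_within = 42. F = MS_between/MS_within = 517.5/200.0 = 2.587. F_crit ≈ 3.22. Fail to reject H₀.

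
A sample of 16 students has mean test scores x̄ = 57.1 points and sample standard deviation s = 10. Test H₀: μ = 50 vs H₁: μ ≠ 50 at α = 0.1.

t = (x̄ - μ₀)/(s/√n) = (57.1 - 50)/(10/√16) = 2.84. df = 15, critical t = ±1.753. Reject H₀.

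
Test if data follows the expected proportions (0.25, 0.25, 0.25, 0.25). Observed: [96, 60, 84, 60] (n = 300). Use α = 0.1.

Expected: [75.0, 75.0, 75.0, 75.0]. χ² = 12.96. df = 3, critical = 6.251. Reject H₀.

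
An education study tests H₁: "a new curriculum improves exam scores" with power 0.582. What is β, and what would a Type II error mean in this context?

β = 1 - power = 1 - 0.582 = 0.418. A Type II error is failing to reject H₀ when H₀ is false (false negative) — here, failing to conclude that a new curriculum improves exam scores when in fact it is true. Consequence: keeping the old curriculum when the new one would have helped students.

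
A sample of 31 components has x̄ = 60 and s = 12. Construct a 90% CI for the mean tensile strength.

CI = x̄ ± t*(s/√n) = 60 ± 1.697(12/√31) = (56.34, 63.66)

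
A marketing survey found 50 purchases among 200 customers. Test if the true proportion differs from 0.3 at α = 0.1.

p̂ = 0.25, p₀ = 0.3. z = (p̂ - p₀)/√(p₀(1-p₀)/n) = -1.543. Critical: ±1.645. Fail to reject H₀.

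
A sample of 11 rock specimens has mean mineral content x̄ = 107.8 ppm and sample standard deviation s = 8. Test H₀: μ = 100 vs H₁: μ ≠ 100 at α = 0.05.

t = (x̄ - μ₀)/(s/√n) = (107.8 - 100)/(8/√11) = 3.234. df = 10, critical t = ±2.228. Reject H₀.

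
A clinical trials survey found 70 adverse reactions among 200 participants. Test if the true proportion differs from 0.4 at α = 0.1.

p̂ = 0.35, p₀ = 0.4. z = (p̂ - p₀)/√(p₀(1-p₀)/n) = -1.443. Critical: ±1.645. Fail to reject H₀.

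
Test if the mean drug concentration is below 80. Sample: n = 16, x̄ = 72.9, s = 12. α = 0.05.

t = (72.9 - 80)/(12/√16) = -2.367, df = 15. Critical t = -1.753. Reject H₀.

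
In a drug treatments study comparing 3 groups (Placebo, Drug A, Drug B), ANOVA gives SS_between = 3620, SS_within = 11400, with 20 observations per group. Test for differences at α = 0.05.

df_between = 2, df_within = 57. F = MS_between/MS_within = 1810.0/200.0 = 9.05. F_crit ≈ 3.159. Reject H₀. At least one mean differs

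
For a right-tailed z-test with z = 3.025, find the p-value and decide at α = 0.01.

p = P(Z > 3.025) = 1 - Φ(3.025) ≈ 0.0012. Since p < 0.01, reject H₀ (significant) at α = 0.01.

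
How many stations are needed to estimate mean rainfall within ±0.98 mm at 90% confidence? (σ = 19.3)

n = (z*σ/E)² = (1.645×19.3/0.98)² = 1049.5 → n = 1050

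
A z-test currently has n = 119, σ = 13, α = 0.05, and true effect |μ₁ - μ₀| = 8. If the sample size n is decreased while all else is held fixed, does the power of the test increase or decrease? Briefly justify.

Power decreases: a smaller n inflates the standard error σ/√n, pulling the sampling distribution under H₁ back toward the critical value.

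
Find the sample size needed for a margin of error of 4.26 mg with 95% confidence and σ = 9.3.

n = (z*σ/E)² = (1.96×9.3/4.26)² = 18.3 → n = 19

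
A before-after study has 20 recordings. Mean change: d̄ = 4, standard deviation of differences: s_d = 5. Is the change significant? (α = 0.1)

t = d̄/(s_d/√n) = 4/(5/√20) = 3.578. df = 19, critical t = ±1.729. Reject H₀.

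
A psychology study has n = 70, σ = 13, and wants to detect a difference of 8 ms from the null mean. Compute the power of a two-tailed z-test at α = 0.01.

SE = σ/√n = 13/√70 = 1.554. Non-centrality λ = d/SE = 8/1.554 = 5.149. Power ≈ Φ(λ - z_{α/2}) = Φ(5.149 - 2.576) = Φ(2.573) = 0.995.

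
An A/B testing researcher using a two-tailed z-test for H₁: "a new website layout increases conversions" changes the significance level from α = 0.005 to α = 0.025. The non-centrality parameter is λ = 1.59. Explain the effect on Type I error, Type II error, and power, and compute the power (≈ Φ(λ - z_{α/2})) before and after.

Increasing α from 0.005 to 0.025:
• Type I error rate increases (α is the Type I rate by definition).
• Critical value moves from z_{α/2} = 2.807 to 2.241, so power = Φ(λ - z_{α/2}) goes from Φ(1.59 - 2.807) = 0.112 to Φ(1.59 - 2.241) = 0.258.
• Type II error rate β = 1 - power therefore decreases (0.888 → 0.742).
Appropriate when false negatives are costly — here, discarding a layout that would have improved conversions — lost revenue.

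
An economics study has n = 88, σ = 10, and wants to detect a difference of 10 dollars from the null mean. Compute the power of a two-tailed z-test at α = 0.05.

SE = σ/√n = 10/√88 = 1.066. Non-centrality λ = d/SE = 10/1.066 = 9.381. Power ≈ Φ(λ - z_{α/2}) = Φ(9.381 - 1.96) = Φ(7.421) = 1.0.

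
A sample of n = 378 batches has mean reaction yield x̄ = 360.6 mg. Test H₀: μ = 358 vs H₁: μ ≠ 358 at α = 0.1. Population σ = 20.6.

z = (x̄ - μ₀)/(σ/√n) = (360.6 - 358)/(20.6/√378) = 2.454. Critical value: ±1.645. Since |2.454| > 1.645, Reject H₀.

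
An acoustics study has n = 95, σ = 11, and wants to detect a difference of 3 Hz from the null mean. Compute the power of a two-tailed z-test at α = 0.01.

SE = σ/√n = 11/√95 = 1.129. Non-centrality λ = d/SE = 3/1.129 = 2.658. Power ≈ Φ(λ - z_{α/2}) = Φ(2.658 - 2.576) = Φ(0.082) = 0.533.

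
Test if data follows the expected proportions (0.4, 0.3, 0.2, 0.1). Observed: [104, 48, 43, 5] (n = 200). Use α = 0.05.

Expected: [80.0, 60.0, 40.0, 20.0]. χ² = 21.075. df = 3, critical = 7.815. Reject H₀.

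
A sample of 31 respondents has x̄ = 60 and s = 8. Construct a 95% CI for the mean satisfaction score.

CI = x̄ ± t*(s/√n) = 60 ± 2.042(8/√31) = (57.07, 62.93)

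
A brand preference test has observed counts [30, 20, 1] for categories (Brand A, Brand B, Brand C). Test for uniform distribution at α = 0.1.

Expected = 17 each. χ² = Σ(O-E)²/E = 25.529. df = 2, critical value = 4.605. Reject H₀.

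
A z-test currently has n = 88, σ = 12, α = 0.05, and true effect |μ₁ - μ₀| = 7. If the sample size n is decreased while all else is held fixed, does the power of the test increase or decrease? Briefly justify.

Power decreases: a smaller n inflates the standard error σ/√n, pulling the sampling distribution under H₁ back toward the critical value.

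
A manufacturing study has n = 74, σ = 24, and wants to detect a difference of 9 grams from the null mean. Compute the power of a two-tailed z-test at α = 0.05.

SE = σ/√n = 24/√74 = 2.79. Non-centrality λ = d/SE = 9/2.79 = 3.226. Power ≈ Φ(λ - z_{α/2}) = Φ(3.226 - 1.96) = Φ(1.266) = 0.897.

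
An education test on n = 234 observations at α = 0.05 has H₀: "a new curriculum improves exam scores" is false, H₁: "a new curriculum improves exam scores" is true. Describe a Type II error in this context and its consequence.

Type II error: failing to reject H₀ when it is false — concluding that a new curriculum improves exam scores is not supported when in fact it is. Consequence: keeping the old curriculum when the new one would have helped students.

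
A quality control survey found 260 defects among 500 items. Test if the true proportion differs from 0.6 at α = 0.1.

p̂ = 0.52, p₀ = 0.6. z = (p̂ - p₀)/√(p₀(1-p₀)/n) = -3.651. Critical: ±1.645. Reject H₀.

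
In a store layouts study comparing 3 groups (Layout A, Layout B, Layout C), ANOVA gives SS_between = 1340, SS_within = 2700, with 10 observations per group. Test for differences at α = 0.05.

df_between = 2, df_within = 27. F = MS_between/MS_within = 670.0/100.0 = 6.7. F_crit ≈ 3.354. Reject H₀. At least one mean differs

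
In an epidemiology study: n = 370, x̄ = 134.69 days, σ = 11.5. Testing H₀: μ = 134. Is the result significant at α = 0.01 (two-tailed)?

z = (134.69 - 134)/(11.5/√370) = 1.154. Since |z| ≤ 2.576, not significant at α = 0.01.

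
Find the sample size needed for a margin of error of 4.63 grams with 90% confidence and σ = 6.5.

n = (z*σ/E)² = (1.645×6.5/4.63)² = 5.3 → n = 6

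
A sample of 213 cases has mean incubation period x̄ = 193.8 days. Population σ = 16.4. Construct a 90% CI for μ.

CI = x̄ ± z*(σ/√n) = 193.8 ± 1.645(16.4/√213) = 193.8 ± 1.85 = (191.95, 195.65)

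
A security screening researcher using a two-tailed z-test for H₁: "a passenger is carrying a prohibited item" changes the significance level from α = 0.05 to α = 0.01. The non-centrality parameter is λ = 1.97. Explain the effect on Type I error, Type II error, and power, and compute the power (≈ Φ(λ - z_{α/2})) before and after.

Decreasing α from 0.05 to 0.01:
• Type I error rate decreases (α is the Type I rate by definition).
• Critical value moves from z_{α/2} = 1.96 to 2.576, so power = Φ(λ - z_{α/2}) goes from Φ(1.97 - 1.96) = 0.504 to Φ(1.97 - 2.576) = 0.272.
• Type II error rate β = 1 - power therefore increases (0.496 → 0.728).
Appropriate when false positives are costly — here, detaining an innocent passenger — delay and inconvenience.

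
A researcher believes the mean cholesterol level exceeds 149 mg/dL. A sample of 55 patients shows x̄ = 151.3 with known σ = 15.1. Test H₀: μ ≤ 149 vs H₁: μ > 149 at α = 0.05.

z = 1.13. Critical value: 1.645. Fail to reject H₀.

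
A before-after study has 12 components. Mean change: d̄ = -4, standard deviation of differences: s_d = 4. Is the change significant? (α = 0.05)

t = d̄/(s_d/√n) = -4/(4/√12) = -3.464. df = 11, critical t = ±2.201. Reject H₀.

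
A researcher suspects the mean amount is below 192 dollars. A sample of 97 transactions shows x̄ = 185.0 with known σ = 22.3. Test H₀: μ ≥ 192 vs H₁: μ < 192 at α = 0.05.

z = -3.092. Critical value: -1.645. Reject H₀.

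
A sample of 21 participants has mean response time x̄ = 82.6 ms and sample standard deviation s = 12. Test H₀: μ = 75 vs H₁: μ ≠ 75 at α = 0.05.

t = (x̄ - μ₀)/(s/√n) = (82.6 - 75)/(12/√21) = 2.902. df = 20, critical t = ±2.086. Reject H₀.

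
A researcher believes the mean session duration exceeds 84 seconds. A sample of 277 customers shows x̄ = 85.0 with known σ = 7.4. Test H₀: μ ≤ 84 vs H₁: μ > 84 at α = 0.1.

z = 2.249. Critical value: 1.28. Reject H₀.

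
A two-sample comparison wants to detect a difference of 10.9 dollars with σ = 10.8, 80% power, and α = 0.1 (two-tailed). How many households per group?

n per group = 2(z_α/2 + z_β)²σ²/d² = 2×(1.645 + 0.84)²×10.8²/10.9² = 12.1 → n = 13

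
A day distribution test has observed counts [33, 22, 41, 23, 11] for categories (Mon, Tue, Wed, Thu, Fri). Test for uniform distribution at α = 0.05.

Expected = 26 each. χ² = Σ(O-E)²/E = 20.154. df = 4, critical value = 9.488. Reject H₀.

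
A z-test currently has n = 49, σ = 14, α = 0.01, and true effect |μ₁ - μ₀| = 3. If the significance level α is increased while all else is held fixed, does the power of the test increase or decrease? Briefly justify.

Power increases: a larger α lowers the critical value, so more of the H₁ sampling distribution falls in the rejection region.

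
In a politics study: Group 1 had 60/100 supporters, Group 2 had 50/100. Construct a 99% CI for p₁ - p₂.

p̂₁ = 0.6, p̂₂ = 0.5. Difference = 0.1. CI = (-0.08, 0.28)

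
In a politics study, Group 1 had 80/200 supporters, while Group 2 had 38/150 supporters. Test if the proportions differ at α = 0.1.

p̂₁ = 0.4, p̂₂ = 0.253, pooled p̂ = 0.337. z = 2.872. Critical: ±1.645. Reject H₀.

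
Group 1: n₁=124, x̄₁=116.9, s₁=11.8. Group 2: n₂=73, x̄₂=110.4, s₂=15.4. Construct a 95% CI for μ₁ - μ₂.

Difference = 6.5. SE = √(11.8²/124 + 15.4²/73) = 2.091. CI = (2.4, 10.6)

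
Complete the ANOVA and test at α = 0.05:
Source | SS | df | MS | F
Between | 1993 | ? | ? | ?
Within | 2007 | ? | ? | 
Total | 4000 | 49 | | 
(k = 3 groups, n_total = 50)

df_between = 2, df_within = 47. MS_between = 996.5, MS_within = 42.7. F = 23.336, F_crit ≈ 3.195. Reject H₀.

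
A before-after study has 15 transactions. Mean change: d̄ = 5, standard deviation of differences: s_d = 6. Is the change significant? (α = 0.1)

t = d̄/(s_d/√n) = 5/(6/√15) = 3.227. df = 14, critical t = ±1.761. Reject H₀.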